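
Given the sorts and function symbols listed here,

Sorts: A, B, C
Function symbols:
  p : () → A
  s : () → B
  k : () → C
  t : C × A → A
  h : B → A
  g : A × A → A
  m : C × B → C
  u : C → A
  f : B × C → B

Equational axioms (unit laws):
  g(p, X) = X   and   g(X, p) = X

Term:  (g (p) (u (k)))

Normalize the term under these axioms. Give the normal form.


normal form = (u (k))

1. (g (p) (u (k)))  →  (u (k))


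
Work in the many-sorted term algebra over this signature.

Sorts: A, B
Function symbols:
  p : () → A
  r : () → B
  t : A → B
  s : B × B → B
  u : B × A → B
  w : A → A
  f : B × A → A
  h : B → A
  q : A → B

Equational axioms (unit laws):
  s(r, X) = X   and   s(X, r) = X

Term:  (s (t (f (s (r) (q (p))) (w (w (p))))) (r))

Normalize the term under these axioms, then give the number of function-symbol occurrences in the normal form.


size = 7

1. (s (t (f (s (r) (q (p))) (w (w (p))))) (r))  →  (t (f (s (r) (q (p))) (w (w (p)))))
2. (t (f (s (r) (q (p))) (w (w (p)))))  →  (t (f (q (p)) (w (w (p)))))
normal form: (t (f (q (p)) (w (w (p)))))


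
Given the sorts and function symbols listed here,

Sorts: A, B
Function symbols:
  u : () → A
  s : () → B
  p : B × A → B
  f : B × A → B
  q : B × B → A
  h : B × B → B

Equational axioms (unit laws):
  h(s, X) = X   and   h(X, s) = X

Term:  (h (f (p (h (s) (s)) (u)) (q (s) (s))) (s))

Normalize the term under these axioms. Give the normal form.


normal form = (f (p (s) (u)) (q (s) (s)))

1. (h (f (p (h (s) (s)) (u)) (q (s) (s))) (s))  →  (f (p (h (s) (s)) (u)) (q (s) (s)))
2. (f (p (h (s) (s)) (u)) (q (s) (s)))  →  (f (p (s) (u)) (q (s) (s)))


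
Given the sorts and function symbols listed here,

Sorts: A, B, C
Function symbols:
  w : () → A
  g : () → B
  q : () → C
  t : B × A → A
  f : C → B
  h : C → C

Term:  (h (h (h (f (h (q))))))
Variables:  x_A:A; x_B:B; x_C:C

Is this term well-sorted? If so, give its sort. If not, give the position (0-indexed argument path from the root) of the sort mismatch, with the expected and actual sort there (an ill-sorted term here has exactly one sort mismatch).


ill-sorted at position [0, 0, 0]: expected C, got B

          (q) : C
        (h (q)) : C
      (f (h (q))) : B
    (h (f (h (q)))) : ✗ arg 0 at [0, 0, 0] has sort B, expected C


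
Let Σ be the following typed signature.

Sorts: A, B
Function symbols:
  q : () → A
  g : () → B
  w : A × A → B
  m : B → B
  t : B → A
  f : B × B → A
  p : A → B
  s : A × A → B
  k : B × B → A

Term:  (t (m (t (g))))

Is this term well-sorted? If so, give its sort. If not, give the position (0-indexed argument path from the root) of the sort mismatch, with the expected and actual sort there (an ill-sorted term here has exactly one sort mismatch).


ill-sorted at position [0, 0]: expected B, got A

      (g) : B
    (t (g)) : A
  (m (t (g))) : ✗ arg 0 at [0, 0] has sort A, expected B


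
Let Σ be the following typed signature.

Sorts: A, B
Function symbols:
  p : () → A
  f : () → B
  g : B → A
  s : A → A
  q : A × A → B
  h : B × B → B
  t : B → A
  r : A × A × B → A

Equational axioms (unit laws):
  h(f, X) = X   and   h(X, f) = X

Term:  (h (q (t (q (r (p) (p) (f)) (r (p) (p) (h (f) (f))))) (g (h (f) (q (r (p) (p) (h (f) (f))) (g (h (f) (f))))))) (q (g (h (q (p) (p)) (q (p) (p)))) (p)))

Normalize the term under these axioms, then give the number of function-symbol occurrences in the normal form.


size = 30

1. (h (q (t (q (r (p) (p) (f)) (r (p) (p) (h (f) (f))))) (g (h (f) (q (r (p) (p) (h (f) (f))) (g (h (f) (f))))))) (q (g (h (q (p) (p)) (q (p) (p)))) (p)))  →  (h (q (t (q (r (p) (p) (f)) (r (p) (p) (f)))) (g (h (f) (q (r (p) (p) (h (f) (f))) (g (h (f) (f))))))) (q (g (h (q (p) (p)) (q (p) (p)))) (p)))
2. (h (q (t (q (r (p) (p) (f)) (r (p) (p) (f)))) (g (h (f) (q (r (p) (p) (h (f) (f))) (g (h (f) (f))))))) (q (g (h (q (p) (p)) (q (p) (p)))) (p)))  →  (h (q (t (q (r (p) (p) (f)) (r (p) (p) (f)))) (g (q (r (p) (p) (h (f) (f))) (g (h (f) (f)))))) (q (g (h (q (p) (p)) (q (p) (p)))) (p)))
3. (h (q (t (q (r (p) (p) (f)) (r (p) (p) (f)))) (g (q (r (p) (p) (h (f) (f))) (g (h (f) (f)))))) (q (g (h (q (p) (p)) (q (p) (p)))) (p)))  →  (h (q (t (q (r (p) (p) (f)) (r (p) (p) (f)))) (g (q (r (p) (p) (f)) (g (h (f) (f)))))) (q (g (h (q (p) (p)) (q (p) (p)))) (p)))
4. (h (q (t (q (r (p) (p) (f)) (r (p) (p) (f)))) (g (q (r (p) (p) (f)) (g (h (f) (f)))))) (q (g (h (q (p) (p)) (q (p) (p)))) (p)))  →  (h (q (t (q (r (p) (p) (f)) (r (p) (p) (f)))) (g (q (r (p) (p) (f)) (g (f))))) (q (g (h (q (p) (p)) (q (p) (p)))) (p)))
normal form: (h (q (t (q (r (p) (p) (f)) (r (p) (p) (f)))) (g (q (r (p) (p) (f)) (g (f))))) (q (g (h (q (p) (p)) (q (p) (p)))) (p)))


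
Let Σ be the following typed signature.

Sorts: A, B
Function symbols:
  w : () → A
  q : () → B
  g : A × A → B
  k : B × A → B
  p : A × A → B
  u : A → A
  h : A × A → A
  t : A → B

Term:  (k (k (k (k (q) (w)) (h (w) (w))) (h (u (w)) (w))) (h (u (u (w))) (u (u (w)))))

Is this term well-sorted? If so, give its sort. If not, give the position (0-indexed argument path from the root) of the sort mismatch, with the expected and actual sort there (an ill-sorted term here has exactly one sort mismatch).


well-sorted; sort = B

        (q) : B
        (w) : A
      (k (q) (w)) : B
        (w) : A
        (w) : A
      (h (w) (w)) : A
    (k (k (q) (w)) (h (w) (w))) : B
        (w) : A
      (u (w)) : A
      (w) : A
    (h (u (w)) (w)) : A
  (k (k (k (q) (w)) (h (w) (w))) (h (u (w)) (w))) : B
        (w) : A
      (u (w)) : A
    (u (u (w))) : A
        (w) : A
      (u (w)) : A
    (u (u (w))) : A
  (h (u (u (w))) (u (u (w)))) : A
(k (k (k (k (q) (w)) (h (w) (w))) (h (u (w)) (w))) (h (u (u (w))) (u (u (w))))) : B


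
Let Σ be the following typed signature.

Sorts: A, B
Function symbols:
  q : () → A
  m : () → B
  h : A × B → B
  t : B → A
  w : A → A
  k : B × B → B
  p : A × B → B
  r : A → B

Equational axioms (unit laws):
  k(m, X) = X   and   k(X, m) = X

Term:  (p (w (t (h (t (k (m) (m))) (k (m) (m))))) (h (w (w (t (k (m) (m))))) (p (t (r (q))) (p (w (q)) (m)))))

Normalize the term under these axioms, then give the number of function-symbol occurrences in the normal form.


size = 20

1. (p (w (t (h (t (k (m) (m))) (k (m) (m))))) (h (w (w (t (k (m) (m))))) (p (t (r (q))) (p (w (q)) (m)))))  →  (p (w (t (h (t (m)) (k (m) (m))))) (h (w (w (t (k (m) (m))))) (p (t (r (q))) (p (w (q)) (m)))))
2. (p (w (t (h (t (m)) (k (m) (m))))) (h (w (w (t (k (m) (m))))) (p (t (r (q))) (p (w (q)) (m)))))  →  (p (w (t (h (t (m)) (m)))) (h (w (w (t (k (m) (m))))) (p (t (r (q))) (p (w (q)) (m)))))
3. (p (w (t (h (t (m)) (m)))) (h (w (w (t (k (m) (m))))) (p (t (r (q))) (p (w (q)) (m)))))  →  (p (w (t (h (t (m)) (m)))) (h (w (w (t (m)))) (p (t (r (q))) (p (w (q)) (m)))))
normal form: (p (w (t (h (t (m)) (m)))) (h (w (w (t (m)))) (p (t (r (q))) (p (w (q)) (m)))))


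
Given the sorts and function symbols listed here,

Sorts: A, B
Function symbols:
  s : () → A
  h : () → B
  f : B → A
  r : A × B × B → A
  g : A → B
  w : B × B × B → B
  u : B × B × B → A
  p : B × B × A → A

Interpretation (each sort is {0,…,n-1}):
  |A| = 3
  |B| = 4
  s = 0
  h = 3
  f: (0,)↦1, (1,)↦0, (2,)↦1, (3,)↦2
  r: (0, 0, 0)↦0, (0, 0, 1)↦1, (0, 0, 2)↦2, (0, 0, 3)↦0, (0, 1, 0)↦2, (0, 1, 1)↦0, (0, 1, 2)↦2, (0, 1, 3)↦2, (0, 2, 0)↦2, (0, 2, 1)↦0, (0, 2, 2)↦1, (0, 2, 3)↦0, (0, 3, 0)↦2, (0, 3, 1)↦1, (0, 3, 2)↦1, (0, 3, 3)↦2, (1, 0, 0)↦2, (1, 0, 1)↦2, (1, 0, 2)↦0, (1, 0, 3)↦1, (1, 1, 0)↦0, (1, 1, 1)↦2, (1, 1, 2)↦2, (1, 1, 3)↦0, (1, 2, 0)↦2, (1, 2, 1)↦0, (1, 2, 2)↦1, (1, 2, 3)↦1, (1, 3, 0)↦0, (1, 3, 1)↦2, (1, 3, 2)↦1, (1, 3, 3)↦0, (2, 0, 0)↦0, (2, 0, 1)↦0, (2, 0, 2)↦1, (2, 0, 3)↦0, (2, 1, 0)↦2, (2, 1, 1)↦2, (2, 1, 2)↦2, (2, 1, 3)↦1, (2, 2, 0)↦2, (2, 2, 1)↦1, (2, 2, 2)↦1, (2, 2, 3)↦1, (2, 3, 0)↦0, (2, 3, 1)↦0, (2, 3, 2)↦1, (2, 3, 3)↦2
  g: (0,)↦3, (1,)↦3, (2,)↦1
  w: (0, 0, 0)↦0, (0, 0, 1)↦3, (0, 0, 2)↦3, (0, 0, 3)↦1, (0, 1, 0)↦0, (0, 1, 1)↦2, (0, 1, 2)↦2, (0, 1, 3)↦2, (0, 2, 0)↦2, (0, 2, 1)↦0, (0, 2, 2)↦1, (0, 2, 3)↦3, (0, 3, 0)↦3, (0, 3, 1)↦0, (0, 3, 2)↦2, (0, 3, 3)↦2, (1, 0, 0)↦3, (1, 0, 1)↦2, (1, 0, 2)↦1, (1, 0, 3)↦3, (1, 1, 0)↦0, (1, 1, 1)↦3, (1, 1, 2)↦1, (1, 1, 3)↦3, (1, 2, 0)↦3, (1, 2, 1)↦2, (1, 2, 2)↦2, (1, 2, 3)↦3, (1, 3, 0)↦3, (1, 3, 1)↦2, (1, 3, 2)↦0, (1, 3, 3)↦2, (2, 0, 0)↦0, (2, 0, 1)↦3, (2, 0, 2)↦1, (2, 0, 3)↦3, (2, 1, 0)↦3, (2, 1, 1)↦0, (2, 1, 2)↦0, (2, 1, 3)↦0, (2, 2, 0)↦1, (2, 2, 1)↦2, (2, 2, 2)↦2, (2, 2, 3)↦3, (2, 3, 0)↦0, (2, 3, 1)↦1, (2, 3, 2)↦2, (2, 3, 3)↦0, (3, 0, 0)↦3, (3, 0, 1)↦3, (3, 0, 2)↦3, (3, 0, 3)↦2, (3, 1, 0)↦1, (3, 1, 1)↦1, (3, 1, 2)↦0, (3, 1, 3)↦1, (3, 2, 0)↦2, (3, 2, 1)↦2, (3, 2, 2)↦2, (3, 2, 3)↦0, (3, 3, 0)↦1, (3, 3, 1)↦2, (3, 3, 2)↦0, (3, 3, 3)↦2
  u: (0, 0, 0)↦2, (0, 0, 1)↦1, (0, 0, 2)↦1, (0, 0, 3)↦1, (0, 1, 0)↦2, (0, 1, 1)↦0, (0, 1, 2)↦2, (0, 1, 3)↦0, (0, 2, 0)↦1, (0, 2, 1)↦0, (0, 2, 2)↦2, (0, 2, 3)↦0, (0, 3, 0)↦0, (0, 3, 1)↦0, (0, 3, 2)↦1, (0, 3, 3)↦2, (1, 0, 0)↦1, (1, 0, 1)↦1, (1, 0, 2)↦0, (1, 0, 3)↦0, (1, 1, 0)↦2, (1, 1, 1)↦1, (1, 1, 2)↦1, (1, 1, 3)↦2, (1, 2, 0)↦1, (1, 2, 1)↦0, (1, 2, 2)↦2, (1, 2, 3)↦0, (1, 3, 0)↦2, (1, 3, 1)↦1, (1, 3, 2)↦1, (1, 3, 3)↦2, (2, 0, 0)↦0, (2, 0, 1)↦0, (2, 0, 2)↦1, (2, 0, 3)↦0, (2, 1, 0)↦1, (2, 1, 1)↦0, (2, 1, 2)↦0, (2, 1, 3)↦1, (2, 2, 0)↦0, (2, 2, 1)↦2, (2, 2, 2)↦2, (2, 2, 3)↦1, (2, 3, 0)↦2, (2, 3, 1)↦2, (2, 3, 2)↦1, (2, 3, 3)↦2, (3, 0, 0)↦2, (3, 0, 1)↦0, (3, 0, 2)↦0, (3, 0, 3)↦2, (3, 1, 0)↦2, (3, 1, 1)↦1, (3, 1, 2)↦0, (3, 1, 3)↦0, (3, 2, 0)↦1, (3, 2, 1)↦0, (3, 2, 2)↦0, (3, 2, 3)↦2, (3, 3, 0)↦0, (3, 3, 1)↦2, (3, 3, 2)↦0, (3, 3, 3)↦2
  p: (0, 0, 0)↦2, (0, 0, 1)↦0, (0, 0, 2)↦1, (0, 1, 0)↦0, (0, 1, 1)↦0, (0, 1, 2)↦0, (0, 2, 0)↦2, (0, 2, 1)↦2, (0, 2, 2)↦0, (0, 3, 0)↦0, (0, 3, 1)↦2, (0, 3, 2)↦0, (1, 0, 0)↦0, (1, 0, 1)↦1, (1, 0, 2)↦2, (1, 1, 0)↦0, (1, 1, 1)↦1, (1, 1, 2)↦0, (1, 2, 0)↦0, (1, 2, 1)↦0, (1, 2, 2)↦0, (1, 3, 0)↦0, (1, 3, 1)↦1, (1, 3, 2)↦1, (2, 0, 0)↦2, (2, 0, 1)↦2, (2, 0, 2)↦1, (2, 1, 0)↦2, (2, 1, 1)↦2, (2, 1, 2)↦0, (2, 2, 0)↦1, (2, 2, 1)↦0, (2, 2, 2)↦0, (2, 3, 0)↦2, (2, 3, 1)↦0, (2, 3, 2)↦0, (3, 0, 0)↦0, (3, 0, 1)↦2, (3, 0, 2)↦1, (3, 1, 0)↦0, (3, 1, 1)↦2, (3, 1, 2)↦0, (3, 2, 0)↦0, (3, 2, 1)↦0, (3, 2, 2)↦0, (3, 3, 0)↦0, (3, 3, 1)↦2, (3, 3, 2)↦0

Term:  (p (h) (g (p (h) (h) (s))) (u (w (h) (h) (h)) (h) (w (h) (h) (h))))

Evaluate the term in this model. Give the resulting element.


value = 2

  h = 3
  h = 3
  h = 3
  s = 0
  (p (h) (h) (s)) = p(3, 3, 0) = 0
  (g (p (h) (h) (s))) = g(0,) = 3
  h = 3
  h = 3
  h = 3
  (w (h) (h) (h)) = w(3, 3, 3) = 2
  h = 3
  h = 3
  h = 3
  h = 3
  (w (h) (h) (h)) = w(3, 3, 3) = 2
  (u (w (h) (h) (h)) (h) (w (h) (h) (h))) = u(2, 3, 2) = 1
  (p (h) (g (p (h) (h) (s))) (u (w (h) (h) (h)) (h) (w (h) (h) (h)))) = p(3, 3, 1) = 2


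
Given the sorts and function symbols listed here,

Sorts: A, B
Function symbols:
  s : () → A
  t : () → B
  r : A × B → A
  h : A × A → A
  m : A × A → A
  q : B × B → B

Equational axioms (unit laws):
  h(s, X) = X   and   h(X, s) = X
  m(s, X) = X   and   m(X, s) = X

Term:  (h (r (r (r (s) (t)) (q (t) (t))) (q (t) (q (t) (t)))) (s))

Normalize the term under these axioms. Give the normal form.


normal form = (r (r (r (s) (t)) (q (t) (t))) (q (t) (q (t) (t))))

1. (h (r (r (r (s) (t)) (q (t) (t))) (q (t) (q (t) (t)))) (s))  →  (r (r (r (s) (t)) (q (t) (t))) (q (t) (q (t) (t))))


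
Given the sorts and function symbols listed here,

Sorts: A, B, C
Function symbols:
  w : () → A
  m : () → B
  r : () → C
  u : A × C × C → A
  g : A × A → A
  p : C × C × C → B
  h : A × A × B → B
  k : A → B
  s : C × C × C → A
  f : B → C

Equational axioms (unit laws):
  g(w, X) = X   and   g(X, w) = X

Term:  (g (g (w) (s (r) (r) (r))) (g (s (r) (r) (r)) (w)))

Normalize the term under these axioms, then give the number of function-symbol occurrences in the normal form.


1. (g (g (w) (s (r) (r) (r))) (g (s (r) (r) (r)) (w)))  →  (g (s (r) (r) (r)) (g (s (r) (r) (r)) (w)))
2. (g (s (r) (r) (r)) (g (s (r) (r) (r)) (w)))  →  (g (s (r) (r) (r)) (s (r) (r) (r)))
normal form: (g (s (r) (r) (r)) (s (r) (r) (r)))

size = 9


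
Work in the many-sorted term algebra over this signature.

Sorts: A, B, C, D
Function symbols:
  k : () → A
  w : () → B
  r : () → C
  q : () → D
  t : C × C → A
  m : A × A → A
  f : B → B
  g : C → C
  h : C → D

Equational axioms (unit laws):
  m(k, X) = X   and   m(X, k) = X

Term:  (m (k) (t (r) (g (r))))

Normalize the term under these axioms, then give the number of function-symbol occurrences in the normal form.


size = 4

1. (m (k) (t (r) (g (r))))  →  (t (r) (g (r)))
normal form: (t (r) (g (r)))


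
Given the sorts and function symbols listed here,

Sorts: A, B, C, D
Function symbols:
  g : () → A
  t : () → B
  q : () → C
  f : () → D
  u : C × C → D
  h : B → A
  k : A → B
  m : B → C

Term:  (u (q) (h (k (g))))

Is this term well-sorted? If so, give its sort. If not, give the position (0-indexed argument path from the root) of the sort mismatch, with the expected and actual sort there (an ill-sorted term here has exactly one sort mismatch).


ill-sorted at position [1]: expected C, got A

  (q) : C
      (g) : A
    (k (g)) : B
  (h (k (g))) : A
(u (q) (h (k (g)))) : ✗ arg 1 at [1] has sort A, expected C


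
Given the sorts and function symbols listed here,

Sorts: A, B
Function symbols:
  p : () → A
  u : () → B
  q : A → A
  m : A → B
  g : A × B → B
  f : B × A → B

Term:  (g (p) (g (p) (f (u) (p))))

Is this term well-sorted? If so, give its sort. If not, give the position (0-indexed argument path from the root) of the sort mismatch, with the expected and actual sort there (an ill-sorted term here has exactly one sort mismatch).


well-sorted; sort = B

  (p) : A
    (p) : A
      (u) : B
      (p) : A
    (f (u) (p)) : B
  (g (p) (f (u) (p))) : B
(g (p) (g (p) (f (u) (p)))) : B


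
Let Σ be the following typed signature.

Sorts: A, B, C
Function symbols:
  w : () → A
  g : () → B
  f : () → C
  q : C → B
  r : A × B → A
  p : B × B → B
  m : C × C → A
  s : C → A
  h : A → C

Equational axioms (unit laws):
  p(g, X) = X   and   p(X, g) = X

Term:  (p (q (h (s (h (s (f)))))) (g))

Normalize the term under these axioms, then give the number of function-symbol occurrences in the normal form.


size = 6

1. (p (q (h (s (h (s (f)))))) (g))  →  (q (h (s (h (s (f))))))
normal form: (q (h (s (h (s (f))))))


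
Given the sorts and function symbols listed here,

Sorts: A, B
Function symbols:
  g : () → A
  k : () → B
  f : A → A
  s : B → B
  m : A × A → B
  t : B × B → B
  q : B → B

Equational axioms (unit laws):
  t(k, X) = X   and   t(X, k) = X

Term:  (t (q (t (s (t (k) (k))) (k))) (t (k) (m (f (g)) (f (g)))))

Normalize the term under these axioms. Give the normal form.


normal form = (t (q (s (k))) (m (f (g)) (f (g))))

1. (t (q (t (s (t (k) (k))) (k))) (t (k) (m (f (g)) (f (g)))))  →  (t (q (s (t (k) (k)))) (t (k) (m (f (g)) (f (g)))))
2. (t (q (s (t (k) (k)))) (t (k) (m (f (g)) (f (g)))))  →  (t (q (s (k))) (t (k) (m (f (g)) (f (g)))))
3. (t (q (s (k))) (t (k) (m (f (g)) (f (g)))))  →  (t (q (s (k))) (m (f (g)) (f (g))))


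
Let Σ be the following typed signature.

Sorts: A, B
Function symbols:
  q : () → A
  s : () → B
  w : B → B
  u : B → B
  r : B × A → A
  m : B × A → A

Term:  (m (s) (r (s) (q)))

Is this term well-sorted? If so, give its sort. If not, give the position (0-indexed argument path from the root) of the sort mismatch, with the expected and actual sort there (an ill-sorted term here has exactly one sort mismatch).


  (s) : B
    (s) : B
    (q) : A
  (r (s) (q)) : A
(m (s) (r (s) (q))) : A

well-sorted; sort = A


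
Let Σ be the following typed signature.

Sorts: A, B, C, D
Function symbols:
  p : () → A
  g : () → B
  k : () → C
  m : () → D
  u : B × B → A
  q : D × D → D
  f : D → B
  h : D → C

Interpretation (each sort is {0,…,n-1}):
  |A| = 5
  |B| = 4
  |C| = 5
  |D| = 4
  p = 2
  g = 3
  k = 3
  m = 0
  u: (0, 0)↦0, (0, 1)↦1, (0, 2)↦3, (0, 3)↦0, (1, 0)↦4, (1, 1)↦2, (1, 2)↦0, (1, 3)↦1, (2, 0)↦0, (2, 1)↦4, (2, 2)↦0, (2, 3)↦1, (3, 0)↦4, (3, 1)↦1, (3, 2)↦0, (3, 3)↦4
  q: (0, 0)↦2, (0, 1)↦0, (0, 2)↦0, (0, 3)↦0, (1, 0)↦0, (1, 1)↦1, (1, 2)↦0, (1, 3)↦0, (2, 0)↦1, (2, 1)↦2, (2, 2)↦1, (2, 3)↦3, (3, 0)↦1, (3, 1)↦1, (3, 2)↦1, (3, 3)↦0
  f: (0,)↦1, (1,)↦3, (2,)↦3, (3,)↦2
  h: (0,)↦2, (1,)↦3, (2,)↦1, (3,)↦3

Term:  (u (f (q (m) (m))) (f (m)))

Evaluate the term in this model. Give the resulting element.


  m = 0
  m = 0
  (q (m) (m)) = q(0, 0) = 2
  (f (q (m) (m))) = f(2,) = 3
  m = 0
  (f (m)) = f(0,) = 1
  (u (f (q (m) (m))) (f (m))) = u(3, 1) = 1

value = 1


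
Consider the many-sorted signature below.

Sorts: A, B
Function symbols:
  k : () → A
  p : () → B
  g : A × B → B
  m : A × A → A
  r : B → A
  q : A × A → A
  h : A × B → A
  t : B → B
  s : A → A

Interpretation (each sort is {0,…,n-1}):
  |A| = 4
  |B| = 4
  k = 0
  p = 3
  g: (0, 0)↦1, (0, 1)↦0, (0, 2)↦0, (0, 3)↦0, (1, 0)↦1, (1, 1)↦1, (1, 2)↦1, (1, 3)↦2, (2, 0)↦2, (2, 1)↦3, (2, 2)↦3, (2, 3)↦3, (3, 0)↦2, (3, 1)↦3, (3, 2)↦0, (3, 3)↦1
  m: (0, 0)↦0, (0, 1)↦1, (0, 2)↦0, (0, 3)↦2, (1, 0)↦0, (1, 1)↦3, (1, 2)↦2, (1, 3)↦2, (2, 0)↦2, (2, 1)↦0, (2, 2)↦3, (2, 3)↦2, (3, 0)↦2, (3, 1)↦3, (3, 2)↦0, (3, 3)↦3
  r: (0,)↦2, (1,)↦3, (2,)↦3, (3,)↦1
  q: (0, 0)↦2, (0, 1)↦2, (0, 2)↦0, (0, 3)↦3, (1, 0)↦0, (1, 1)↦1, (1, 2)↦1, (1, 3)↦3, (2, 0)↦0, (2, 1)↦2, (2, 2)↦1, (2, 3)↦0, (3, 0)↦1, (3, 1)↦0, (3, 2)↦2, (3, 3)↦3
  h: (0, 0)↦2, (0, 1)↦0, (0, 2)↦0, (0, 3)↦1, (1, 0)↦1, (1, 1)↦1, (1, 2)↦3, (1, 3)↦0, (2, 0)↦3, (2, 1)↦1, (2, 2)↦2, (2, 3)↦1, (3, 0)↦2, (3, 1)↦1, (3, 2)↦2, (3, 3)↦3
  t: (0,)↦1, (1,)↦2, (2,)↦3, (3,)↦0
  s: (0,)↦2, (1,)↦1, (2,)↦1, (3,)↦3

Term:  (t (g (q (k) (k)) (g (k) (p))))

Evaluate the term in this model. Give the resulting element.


  k = 0
  k = 0
  (q (k) (k)) = q(0, 0) = 2
  k = 0
  p = 3
  (g (k) (p)) = g(0, 3) = 0
  (g (q (k) (k)) (g (k) (p))) = g(2, 0) = 2
  (t (g (q (k) (k)) (g (k) (p)))) = t(2,) = 3

value = 3


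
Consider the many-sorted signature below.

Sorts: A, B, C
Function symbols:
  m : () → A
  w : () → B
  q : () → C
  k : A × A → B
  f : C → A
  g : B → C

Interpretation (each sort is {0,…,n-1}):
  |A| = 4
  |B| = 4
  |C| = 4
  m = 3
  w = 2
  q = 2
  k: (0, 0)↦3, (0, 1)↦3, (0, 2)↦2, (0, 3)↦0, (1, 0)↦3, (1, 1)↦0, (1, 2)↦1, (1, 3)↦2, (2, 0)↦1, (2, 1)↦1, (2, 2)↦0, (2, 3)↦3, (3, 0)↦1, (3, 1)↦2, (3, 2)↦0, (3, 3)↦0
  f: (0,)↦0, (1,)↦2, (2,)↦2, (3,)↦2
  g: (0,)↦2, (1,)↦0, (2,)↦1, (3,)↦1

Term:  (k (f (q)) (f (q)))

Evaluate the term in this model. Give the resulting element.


  q = 2
  (f (q)) = f(2,) = 2
  q = 2
  (f (q)) = f(2,) = 2
  (k (f (q)) (f (q))) = k(2, 2) = 0

value = 0


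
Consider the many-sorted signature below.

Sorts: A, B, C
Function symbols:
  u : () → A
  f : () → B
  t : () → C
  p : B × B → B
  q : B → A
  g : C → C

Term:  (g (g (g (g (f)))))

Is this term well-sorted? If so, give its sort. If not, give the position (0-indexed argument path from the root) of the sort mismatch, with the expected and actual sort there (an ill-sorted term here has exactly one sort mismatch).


        (f) : B
      (g (f)) : ✗ arg 0 at [0, 0, 0, 0] has sort B, expected C

ill-sorted at position [0, 0, 0, 0]: expected C, got B


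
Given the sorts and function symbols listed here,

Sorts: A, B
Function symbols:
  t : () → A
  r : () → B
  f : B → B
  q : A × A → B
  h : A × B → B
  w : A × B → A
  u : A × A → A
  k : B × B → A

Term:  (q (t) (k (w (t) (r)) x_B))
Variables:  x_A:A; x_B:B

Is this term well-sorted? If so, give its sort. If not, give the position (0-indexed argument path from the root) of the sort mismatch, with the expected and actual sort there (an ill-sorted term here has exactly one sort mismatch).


  (t) : A
      (t) : A
      (r) : B
    (w (t) (r)) : A
    x_B : B
  (k (w (t) (r)) x_B) : ✗ arg 0 at [1, 0] has sort A, expected B

ill-sorted at position [1, 0]: expected B, got A


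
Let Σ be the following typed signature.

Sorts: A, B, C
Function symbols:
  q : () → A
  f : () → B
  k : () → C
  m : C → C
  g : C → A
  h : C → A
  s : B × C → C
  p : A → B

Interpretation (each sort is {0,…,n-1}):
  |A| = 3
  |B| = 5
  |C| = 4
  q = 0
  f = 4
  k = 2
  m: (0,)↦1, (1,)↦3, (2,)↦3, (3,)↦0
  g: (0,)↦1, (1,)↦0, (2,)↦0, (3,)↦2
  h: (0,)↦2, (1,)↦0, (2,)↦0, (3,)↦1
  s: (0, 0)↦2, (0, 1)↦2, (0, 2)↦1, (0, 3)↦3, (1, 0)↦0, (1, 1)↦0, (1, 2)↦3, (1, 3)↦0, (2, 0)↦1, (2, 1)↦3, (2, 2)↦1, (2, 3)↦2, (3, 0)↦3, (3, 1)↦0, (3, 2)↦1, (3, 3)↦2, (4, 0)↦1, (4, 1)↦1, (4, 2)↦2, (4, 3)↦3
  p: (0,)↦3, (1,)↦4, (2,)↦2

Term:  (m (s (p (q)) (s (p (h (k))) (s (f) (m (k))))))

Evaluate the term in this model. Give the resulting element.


  q = 0
  (p (q)) = p(0,) = 3
  k = 2
  (h (k)) = h(2,) = 0
  (p (h (k))) = p(0,) = 3
  f = 4
  k = 2
  (m (k)) = m(2,) = 3
  (s (f) (m (k))) = s(4, 3) = 3
  (s (p (h (k))) (s (f) (m (k)))) = s(3, 3) = 2
  (s (p (q)) (s (p (h (k))) (s (f) (m (k))))) = s(3, 2) = 1
  (m (s (p (q)) (s (p (h (k))) (s (f) (m (k)))))) = m(1,) = 3

value = 3


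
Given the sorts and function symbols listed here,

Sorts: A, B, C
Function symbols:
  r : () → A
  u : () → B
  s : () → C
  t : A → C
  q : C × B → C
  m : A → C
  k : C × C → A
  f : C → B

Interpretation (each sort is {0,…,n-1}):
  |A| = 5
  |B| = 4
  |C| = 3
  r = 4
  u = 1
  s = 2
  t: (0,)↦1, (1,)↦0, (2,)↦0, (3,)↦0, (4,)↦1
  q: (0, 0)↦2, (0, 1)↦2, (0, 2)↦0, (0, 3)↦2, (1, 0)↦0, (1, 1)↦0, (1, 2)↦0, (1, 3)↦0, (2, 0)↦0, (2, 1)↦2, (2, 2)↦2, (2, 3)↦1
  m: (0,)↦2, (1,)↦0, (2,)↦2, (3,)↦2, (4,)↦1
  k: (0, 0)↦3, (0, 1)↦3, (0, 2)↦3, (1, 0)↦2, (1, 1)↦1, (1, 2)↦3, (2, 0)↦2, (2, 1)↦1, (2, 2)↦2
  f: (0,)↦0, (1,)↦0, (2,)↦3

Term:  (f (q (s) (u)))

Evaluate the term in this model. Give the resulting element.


  s = 2
  u = 1
  (q (s) (u)) = q(2, 1) = 2
  (f (q (s) (u))) = f(2,) = 3

value = 3


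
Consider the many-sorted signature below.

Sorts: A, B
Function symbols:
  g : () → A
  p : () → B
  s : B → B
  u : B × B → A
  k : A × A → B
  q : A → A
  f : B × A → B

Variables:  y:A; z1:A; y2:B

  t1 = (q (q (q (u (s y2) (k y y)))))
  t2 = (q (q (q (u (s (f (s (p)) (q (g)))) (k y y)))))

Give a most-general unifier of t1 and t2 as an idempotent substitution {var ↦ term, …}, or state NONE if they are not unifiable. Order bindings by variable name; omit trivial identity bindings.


{y2 ↦ (f (s (p)) (q (g)))}


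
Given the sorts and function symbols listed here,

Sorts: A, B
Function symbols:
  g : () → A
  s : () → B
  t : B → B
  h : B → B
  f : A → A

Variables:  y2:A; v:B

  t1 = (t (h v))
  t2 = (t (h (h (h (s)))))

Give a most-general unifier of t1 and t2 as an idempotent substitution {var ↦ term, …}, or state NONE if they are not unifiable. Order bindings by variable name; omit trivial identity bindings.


{v ↦ (h (h (s)))}


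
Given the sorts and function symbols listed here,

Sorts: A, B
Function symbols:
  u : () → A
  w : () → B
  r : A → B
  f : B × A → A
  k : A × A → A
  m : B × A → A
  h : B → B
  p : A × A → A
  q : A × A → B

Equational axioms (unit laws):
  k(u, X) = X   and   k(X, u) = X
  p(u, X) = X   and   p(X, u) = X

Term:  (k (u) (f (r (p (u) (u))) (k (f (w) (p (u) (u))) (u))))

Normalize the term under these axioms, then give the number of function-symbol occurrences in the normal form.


1. (k (u) (f (r (p (u) (u))) (k (f (w) (p (u) (u))) (u))))  →  (f (r (p (u) (u))) (k (f (w) (p (u) (u))) (u)))
2. (f (r (p (u) (u))) (k (f (w) (p (u) (u))) (u)))  →  (f (r (u)) (k (f (w) (p (u) (u))) (u)))
3. (f (r (u)) (k (f (w) (p (u) (u))) (u)))  →  (f (r (u)) (f (w) (p (u) (u))))
4. (f (r (u)) (f (w) (p (u) (u))))  →  (f (r (u)) (f (w) (u)))
normal form: (f (r (u)) (f (w) (u)))

size = 6


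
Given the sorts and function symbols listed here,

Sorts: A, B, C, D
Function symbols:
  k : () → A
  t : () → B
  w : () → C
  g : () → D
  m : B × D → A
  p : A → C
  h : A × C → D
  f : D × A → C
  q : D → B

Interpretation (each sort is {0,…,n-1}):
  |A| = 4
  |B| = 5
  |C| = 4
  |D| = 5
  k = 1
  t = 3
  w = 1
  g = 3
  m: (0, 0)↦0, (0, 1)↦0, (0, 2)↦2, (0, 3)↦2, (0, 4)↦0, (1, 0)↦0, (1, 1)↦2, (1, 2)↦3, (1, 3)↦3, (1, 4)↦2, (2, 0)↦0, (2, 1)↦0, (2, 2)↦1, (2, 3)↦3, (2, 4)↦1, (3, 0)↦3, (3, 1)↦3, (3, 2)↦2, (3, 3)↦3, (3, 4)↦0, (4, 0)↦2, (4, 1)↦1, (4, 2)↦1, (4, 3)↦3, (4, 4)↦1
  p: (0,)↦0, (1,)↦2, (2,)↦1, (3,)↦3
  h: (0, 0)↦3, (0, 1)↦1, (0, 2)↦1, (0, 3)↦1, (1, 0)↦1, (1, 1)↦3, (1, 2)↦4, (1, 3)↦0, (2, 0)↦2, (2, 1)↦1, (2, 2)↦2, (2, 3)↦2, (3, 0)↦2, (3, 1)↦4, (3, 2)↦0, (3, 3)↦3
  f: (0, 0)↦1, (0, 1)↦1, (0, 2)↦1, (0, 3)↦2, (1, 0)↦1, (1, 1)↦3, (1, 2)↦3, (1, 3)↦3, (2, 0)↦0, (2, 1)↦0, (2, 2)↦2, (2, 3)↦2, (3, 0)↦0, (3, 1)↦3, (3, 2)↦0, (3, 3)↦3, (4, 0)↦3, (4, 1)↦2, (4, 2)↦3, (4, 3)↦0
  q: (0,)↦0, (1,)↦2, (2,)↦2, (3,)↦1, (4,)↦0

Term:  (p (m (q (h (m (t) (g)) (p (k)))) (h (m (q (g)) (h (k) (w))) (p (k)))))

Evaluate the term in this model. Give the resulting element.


  t = 3
  g = 3
  (m (t) (g)) = m(3, 3) = 3
  k = 1
  (p (k)) = p(1,) = 2
  (h (m (t) (g)) (p (k))) = h(3, 2) = 0
  (q (h (m (t) (g)) (p (k)))) = q(0,) = 0
  g = 3
  (q (g)) = q(3,) = 1
  k = 1
  w = 1
  (h (k) (w)) = h(1, 1) = 3
  (m (q (g)) (h (k) (w))) = m(1, 3) = 3
  k = 1
  (p (k)) = p(1,) = 2
  (h (m (q (g)) (h (k) (w))) (p (k))) = h(3, 2) = 0
  (m (q (h (m (t) (g)) (p (k)))) (h (m (q (g)) (h (k) (w))) (p (k)))) = m(0, 0) = 0
  (p (m (q (h (m (t) (g)) (p (k)))) (h (m (q (g)) (h (k) (w))) (p (k))))) = p(0,) = 0

value = 0


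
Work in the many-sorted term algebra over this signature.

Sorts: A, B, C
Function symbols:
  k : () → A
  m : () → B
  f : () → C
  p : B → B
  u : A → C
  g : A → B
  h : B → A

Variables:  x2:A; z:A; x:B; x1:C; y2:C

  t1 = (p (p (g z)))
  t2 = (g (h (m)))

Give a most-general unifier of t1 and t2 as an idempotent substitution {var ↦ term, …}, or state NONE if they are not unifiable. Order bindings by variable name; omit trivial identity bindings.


NONE (not unifiable)

head clash or occurs-check failure — not unifiable


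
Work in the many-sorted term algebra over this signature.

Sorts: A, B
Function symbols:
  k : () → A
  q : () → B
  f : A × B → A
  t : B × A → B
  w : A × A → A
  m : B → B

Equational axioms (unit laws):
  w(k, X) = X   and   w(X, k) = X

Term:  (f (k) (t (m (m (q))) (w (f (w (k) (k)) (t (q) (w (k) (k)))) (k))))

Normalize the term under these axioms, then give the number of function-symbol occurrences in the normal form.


size = 11

1. (f (k) (t (m (m (q))) (w (f (w (k) (k)) (t (q) (w (k) (k)))) (k))))  →  (f (k) (t (m (m (q))) (f (w (k) (k)) (t (q) (w (k) (k))))))
2. (f (k) (t (m (m (q))) (f (w (k) (k)) (t (q) (w (k) (k))))))  →  (f (k) (t (m (m (q))) (f (k) (t (q) (w (k) (k))))))
3. (f (k) (t (m (m (q))) (f (k) (t (q) (w (k) (k))))))  →  (f (k) (t (m (m (q))) (f (k) (t (q) (k)))))
normal form: (f (k) (t (m (m (q))) (f (k) (t (q) (k)))))


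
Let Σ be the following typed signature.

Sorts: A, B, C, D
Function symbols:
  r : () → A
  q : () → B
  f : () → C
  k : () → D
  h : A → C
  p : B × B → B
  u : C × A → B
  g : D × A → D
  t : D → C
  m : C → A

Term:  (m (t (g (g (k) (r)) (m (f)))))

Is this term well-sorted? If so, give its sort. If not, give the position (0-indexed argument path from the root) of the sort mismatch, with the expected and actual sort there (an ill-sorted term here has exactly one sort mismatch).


        (k) : D
        (r) : A
      (g (k) (r)) : D
        (f) : C
      (m (f)) : A
    (g (g (k) (r)) (m (f))) : D
  (t (g (g (k) (r)) (m (f)))) : C
(m (t (g (g (k) (r)) (m (f))))) : A

well-sorted; sort = A


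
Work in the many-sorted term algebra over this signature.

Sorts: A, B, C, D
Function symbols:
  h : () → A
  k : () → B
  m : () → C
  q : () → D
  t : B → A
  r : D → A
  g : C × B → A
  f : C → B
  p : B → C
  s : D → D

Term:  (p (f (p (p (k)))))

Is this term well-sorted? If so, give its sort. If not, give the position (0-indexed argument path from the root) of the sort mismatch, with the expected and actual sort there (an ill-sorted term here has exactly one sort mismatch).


        (k) : B
      (p (k)) : C
    (p (p (k))) : ✗ arg 0 at [0, 0, 0] has sort C, expected B

ill-sorted at position [0, 0, 0]: expected B, got C


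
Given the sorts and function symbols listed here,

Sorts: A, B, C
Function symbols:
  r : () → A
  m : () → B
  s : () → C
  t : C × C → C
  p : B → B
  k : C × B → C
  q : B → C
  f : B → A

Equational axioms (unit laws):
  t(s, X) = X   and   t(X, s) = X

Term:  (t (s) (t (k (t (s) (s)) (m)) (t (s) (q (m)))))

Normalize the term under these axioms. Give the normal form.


1. (t (s) (t (k (t (s) (s)) (m)) (t (s) (q (m)))))  →  (t (k (t (s) (s)) (m)) (t (s) (q (m))))
2. (t (k (t (s) (s)) (m)) (t (s) (q (m))))  →  (t (k (s) (m)) (t (s) (q (m))))
3. (t (k (s) (m)) (t (s) (q (m))))  →  (t (k (s) (m)) (q (m)))

normal form = (t (k (s) (m)) (q (m)))


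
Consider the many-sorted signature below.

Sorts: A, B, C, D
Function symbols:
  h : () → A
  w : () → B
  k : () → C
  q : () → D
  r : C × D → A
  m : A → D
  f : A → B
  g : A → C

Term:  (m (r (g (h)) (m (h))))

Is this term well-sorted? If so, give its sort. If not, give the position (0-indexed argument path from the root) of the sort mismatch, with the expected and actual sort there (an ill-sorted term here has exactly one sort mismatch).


      (h) : A
    (g (h)) : C
      (h) : A
    (m (h)) : D
  (r (g (h)) (m (h))) : A
(m (r (g (h)) (m (h)))) : D

well-sorted; sort = D


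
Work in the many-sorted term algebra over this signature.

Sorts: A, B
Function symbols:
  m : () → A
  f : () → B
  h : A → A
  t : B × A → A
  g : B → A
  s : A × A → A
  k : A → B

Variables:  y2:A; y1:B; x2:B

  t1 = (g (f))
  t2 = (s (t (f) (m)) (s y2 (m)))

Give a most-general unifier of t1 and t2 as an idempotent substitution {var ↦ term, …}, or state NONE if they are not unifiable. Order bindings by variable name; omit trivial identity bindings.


head clash or occurs-check failure — not unifiable

NONE (not unifiable)


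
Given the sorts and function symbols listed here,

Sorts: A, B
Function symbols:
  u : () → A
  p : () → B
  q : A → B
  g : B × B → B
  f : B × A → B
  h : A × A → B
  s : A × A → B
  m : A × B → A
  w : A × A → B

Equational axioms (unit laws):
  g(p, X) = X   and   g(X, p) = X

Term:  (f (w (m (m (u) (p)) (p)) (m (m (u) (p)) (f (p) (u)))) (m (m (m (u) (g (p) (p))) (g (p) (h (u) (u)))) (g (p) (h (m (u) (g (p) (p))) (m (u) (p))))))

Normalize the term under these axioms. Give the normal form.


normal form = (f (w (m (m (u) (p)) (p)) (m (m (u) (p)) (f (p) (u)))) (m (m (m (u) (p)) (h (u) (u))) (h (m (u) (p)) (m (u) (p)))))

1. (f (w (m (m (u) (p)) (p)) (m (m (u) (p)) (f (p) (u)))) (m (m (m (u) (g (p) (p))) (g (p) (h (u) (u)))) (g (p) (h (m (u) (g (p) (p))) (m (u) (p))))))  →  (f (w (m (m (u) (p)) (p)) (m (m (u) (p)) (f (p) (u)))) (m (m (m (u) (p)) (g (p) (h (u) (u)))) (g (p) (h (m (u) (g (p) (p))) (m (u) (p))))))
2. (f (w (m (m (u) (p)) (p)) (m (m (u) (p)) (f (p) (u)))) (m (m (m (u) (p)) (g (p) (h (u) (u)))) (g (p) (h (m (u) (g (p) (p))) (m (u) (p))))))  →  (f (w (m (m (u) (p)) (p)) (m (m (u) (p)) (f (p) (u)))) (m (m (m (u) (p)) (h (u) (u))) (g (p) (h (m (u) (g (p) (p))) (m (u) (p))))))
3. (f (w (m (m (u) (p)) (p)) (m (m (u) (p)) (f (p) (u)))) (m (m (m (u) (p)) (h (u) (u))) (g (p) (h (m (u) (g (p) (p))) (m (u) (p))))))  →  (f (w (m (m (u) (p)) (p)) (m (m (u) (p)) (f (p) (u)))) (m (m (m (u) (p)) (h (u) (u))) (h (m (u) (g (p) (p))) (m (u) (p)))))
4. (f (w (m (m (u) (p)) (p)) (m (m (u) (p)) (f (p) (u)))) (m (m (m (u) (p)) (h (u) (u))) (h (m (u) (g (p) (p))) (m (u) (p)))))  →  (f (w (m (m (u) (p)) (p)) (m (m (u) (p)) (f (p) (u)))) (m (m (m (u) (p)) (h (u) (u))) (h (m (u) (p)) (m (u) (p)))))


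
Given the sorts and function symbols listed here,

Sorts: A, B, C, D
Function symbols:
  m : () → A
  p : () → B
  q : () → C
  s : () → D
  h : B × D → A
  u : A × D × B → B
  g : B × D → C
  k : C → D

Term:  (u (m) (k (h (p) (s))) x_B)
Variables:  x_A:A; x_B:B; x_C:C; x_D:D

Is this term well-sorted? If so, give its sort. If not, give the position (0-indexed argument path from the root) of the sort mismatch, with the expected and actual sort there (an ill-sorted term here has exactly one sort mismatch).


  (m) : A
      (p) : B
      (s) : D
    (h (p) (s)) : A
  (k (h (p) (s))) : ✗ arg 0 at [1, 0] has sort A, expected C
  x_B : B

ill-sorted at position [1, 0]: expected C, got A


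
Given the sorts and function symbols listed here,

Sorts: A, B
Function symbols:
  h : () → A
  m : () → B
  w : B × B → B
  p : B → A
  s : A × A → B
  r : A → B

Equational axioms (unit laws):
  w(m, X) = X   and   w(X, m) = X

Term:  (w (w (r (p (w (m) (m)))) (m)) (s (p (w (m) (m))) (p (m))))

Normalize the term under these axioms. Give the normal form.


normal form = (w (r (p (m))) (s (p (m)) (p (m))))

1. (w (w (r (p (w (m) (m)))) (m)) (s (p (w (m) (m))) (p (m))))  →  (w (r (p (w (m) (m)))) (s (p (w (m) (m))) (p (m))))
2. (w (r (p (w (m) (m)))) (s (p (w (m) (m))) (p (m))))  →  (w (r (p (m))) (s (p (w (m) (m))) (p (m))))
3. (w (r (p (m))) (s (p (w (m) (m))) (p (m))))  →  (w (r (p (m))) (s (p (m)) (p (m))))


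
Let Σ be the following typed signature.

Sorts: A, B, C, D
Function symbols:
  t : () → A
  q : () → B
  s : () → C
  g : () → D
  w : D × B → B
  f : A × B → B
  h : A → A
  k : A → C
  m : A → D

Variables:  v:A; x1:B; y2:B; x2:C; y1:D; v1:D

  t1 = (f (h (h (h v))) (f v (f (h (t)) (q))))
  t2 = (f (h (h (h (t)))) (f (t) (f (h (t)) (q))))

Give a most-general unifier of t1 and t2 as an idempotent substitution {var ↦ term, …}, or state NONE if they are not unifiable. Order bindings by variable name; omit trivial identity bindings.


{v ↦ (t)}


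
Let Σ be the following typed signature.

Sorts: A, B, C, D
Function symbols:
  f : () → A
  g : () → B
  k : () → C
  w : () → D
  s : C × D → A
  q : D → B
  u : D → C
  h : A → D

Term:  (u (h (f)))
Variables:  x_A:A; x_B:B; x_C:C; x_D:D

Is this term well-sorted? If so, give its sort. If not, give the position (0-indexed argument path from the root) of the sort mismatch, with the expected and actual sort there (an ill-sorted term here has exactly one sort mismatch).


well-sorted; sort = C

    (f) : A
  (h (f)) : D
(u (h (f))) : C


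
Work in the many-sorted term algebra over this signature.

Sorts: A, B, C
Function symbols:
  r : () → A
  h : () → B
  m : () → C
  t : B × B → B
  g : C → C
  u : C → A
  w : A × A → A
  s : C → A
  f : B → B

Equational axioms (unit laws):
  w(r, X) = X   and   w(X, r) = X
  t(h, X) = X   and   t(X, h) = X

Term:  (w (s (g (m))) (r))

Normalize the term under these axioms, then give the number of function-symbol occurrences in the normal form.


1. (w (s (g (m))) (r))  →  (s (g (m)))
normal form: (s (g (m)))

size = 3


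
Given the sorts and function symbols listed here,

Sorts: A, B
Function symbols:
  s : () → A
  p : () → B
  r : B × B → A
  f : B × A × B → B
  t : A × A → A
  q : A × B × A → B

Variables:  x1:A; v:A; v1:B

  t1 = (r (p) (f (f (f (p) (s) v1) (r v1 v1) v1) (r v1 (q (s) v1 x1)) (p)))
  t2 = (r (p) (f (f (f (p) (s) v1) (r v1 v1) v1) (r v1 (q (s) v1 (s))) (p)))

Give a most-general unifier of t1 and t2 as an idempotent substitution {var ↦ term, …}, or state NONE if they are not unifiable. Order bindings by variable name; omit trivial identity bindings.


{x1 ↦ (s)}


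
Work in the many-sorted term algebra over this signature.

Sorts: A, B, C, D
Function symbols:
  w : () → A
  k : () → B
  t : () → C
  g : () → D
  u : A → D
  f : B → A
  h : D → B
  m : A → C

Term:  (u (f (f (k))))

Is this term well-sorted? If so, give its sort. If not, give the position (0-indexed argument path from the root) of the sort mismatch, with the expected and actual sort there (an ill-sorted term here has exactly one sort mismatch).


      (k) : B
    (f (k)) : A
  (f (f (k))) : ✗ arg 0 at [0, 0] has sort A, expected B

ill-sorted at position [0, 0]: expected B, got A


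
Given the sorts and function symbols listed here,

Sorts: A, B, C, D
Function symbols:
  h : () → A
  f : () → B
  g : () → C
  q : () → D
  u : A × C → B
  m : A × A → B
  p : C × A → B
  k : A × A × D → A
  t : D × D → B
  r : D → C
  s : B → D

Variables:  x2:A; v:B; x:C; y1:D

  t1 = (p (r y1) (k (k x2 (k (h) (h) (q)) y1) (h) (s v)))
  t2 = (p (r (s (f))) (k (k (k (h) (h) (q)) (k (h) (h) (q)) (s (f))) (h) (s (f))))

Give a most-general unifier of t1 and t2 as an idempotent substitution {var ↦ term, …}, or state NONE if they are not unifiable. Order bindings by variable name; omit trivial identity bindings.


{v ↦ (f), x2 ↦ (k (h) (h) (q)), y1 ↦ (s (f))}


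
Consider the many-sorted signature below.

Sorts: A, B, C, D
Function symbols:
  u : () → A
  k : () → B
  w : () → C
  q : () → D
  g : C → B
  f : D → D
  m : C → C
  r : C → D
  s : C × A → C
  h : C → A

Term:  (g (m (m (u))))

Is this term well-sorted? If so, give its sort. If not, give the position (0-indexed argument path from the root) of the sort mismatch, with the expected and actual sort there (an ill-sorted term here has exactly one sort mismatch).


ill-sorted at position [0, 0, 0]: expected C, got A

      (u) : A
    (m (u)) : ✗ arg 0 at [0, 0, 0] has sort A, expected C


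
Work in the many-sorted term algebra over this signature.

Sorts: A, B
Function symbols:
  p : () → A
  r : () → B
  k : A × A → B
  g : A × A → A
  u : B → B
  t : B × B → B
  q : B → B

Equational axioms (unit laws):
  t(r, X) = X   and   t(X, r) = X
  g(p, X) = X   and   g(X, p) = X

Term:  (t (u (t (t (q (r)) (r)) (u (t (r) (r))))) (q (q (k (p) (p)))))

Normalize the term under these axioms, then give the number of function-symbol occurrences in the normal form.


1. (t (u (t (t (q (r)) (r)) (u (t (r) (r))))) (q (q (k (p) (p)))))  →  (t (u (t (q (r)) (u (t (r) (r))))) (q (q (k (p) (p)))))
2. (t (u (t (q (r)) (u (t (r) (r))))) (q (q (k (p) (p)))))  →  (t (u (t (q (r)) (u (r)))) (q (q (k (p) (p)))))
normal form: (t (u (t (q (r)) (u (r)))) (q (q (k (p) (p)))))

size = 12


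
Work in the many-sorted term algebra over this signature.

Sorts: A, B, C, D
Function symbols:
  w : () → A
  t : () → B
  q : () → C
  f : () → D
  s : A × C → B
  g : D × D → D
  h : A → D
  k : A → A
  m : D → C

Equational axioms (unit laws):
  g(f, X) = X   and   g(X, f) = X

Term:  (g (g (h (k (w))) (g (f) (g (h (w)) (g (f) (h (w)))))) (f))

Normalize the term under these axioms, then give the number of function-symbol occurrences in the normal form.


1. (g (g (h (k (w))) (g (f) (g (h (w)) (g (f) (h (w)))))) (f))  →  (g (h (k (w))) (g (f) (g (h (w)) (g (f) (h (w))))))
2. (g (h (k (w))) (g (f) (g (h (w)) (g (f) (h (w))))))  →  (g (h (k (w))) (g (h (w)) (g (f) (h (w)))))
3. (g (h (k (w))) (g (h (w)) (g (f) (h (w)))))  →  (g (h (k (w))) (g (h (w)) (h (w))))
normal form: (g (h (k (w))) (g (h (w)) (h (w))))

size = 9
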